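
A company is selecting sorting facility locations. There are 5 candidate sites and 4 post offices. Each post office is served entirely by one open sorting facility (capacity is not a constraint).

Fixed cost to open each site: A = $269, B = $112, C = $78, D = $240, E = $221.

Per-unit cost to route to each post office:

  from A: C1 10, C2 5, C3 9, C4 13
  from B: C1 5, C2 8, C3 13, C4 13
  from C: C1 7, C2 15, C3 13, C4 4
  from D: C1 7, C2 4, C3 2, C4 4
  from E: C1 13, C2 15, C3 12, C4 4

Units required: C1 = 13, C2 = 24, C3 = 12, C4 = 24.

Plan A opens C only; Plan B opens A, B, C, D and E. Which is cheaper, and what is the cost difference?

Plan A: {C}: C1→C 7·13=91, C2→C 15·24=360, C3→C 13·12=156, C4→C 4·24=96. Service 703; fixed 78; total 781.
Plan B: {A, B, C, D, E}: C1→B 5·13=65, C2→D 4·24=96, C3→D 2·12=24, C4→C 4·24=96. Service 281; fixed 920; total 1201.
Difference: |781 − 1201| = 420.

Plan A is cheaper by 420.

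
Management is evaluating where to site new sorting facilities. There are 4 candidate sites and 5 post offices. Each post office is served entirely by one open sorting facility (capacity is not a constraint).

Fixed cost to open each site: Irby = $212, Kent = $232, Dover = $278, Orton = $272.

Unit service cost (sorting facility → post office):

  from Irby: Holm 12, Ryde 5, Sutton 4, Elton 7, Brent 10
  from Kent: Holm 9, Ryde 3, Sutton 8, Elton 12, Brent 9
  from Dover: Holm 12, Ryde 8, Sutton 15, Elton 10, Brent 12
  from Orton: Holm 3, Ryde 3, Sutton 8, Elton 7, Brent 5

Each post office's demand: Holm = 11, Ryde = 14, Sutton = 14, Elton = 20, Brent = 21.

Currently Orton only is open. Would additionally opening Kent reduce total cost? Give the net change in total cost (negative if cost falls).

No — net change +232 (cost rises by 232).

Current service cost with {Orton}: 432.
Adding Kent: each post office re-picks its cheapest; new service cost 432, saving 0.
Extra fixed cost: 232. Net change = 232 − 0 = 232.
(Totals: 704 → 936.)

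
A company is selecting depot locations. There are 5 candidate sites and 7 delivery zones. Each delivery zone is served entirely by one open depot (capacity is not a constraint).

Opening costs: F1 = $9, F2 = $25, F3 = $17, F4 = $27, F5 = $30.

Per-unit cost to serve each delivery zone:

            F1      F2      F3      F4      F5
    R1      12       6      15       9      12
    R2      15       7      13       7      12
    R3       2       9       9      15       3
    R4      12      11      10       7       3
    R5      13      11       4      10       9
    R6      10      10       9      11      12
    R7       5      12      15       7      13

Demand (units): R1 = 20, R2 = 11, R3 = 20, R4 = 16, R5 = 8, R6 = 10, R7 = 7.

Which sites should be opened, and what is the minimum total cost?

For any fixed open set, each delivery zone goes to its cheapest open site; total = fixed + service.
{F1, F2, F3, F5}: R1→F2 6·20=120, R2→F2 7·11=77, R3→F1 2·20=40, R4→F5 3·16=48, R5→F3 4·8=32, R6→F3 9·10=90, R7→F1 5·7=35. Service 442; fixed 81; total 523.
{F1, F2, F3, F4, F5}: service 442 + fixed 108 = 550
{F1, F2, F5}: service 492 + fixed 64 = 556
{F1}: service 876 + fixed 9 = 885
No other subset beats 523.

Open F1, F2, F3 and F5; minimum total cost 523.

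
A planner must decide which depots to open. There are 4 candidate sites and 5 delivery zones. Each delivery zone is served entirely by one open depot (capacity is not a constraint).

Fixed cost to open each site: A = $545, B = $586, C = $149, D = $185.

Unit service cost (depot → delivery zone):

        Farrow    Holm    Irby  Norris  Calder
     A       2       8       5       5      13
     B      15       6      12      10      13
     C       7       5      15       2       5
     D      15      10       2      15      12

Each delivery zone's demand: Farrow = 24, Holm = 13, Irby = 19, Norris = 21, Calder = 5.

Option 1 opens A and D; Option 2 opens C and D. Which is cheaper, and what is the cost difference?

Option 2 is cheaper by 413.

Option 1: {A, D}: Farrow→A 2·24=48, Holm→A 8·13=104, Irby→D 2·19=38, Norris→A 5·21=105, Calder→D 12·5=60. Service 355; fixed 730; total 1085.
Option 2: {C, D}: Farrow→C 7·24=168, Holm→C 5·13=65, Irby→D 2·19=38, Norris→C 2·21=42, Calder→C 5·5=25. Service 338; fixed 334; total 672.
Difference: |1085 − 672| = 413.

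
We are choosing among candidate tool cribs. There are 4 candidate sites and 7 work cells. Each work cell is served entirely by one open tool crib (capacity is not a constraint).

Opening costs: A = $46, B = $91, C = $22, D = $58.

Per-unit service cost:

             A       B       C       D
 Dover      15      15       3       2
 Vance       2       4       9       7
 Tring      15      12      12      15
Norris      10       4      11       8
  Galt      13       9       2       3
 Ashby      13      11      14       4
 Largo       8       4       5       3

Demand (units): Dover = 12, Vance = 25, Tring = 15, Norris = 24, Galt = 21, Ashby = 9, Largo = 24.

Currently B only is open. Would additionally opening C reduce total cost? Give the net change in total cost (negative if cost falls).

Yes — net change −269 (cost falls by 269).

Current service cost with {B}: 940.
Adding C: each work cell re-picks its cheapest; new service cost 649, saving 291.
Extra fixed cost: 22. Net change = 22 − 291 = -269.
(Totals: 1031 → 762.)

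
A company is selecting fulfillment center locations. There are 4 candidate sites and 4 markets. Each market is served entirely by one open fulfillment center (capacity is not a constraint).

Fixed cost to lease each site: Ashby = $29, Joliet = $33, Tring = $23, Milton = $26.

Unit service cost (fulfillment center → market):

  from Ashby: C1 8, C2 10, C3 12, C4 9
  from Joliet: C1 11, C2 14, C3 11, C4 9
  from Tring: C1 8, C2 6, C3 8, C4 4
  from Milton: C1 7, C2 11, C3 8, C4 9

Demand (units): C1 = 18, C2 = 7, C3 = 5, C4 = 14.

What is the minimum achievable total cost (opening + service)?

For any fixed open set, each market goes to its cheapest open site; total = fixed + service.
{Tring}: C1→Tring 8·18=144, C2→Tring 6·7=42, C3→Tring 8·5=40, C4→Tring 4·14=56. Service 282; fixed 23; total 305.
{Tring, Milton}: C1→Milton 7·18=126, C2→Tring 6·7=42, C3→Tring 8·5=40, C4→Tring 4·14=56. Service 264; fixed 49; total 313.
{Ashby, Tring}: service 282 + fixed 52 = 334
{Ashby, Joliet, Tring, Milton}: C1→Milton 7·18=126, C2→Tring 6·7=42, C3→Tring 8·5=40, C4→Tring 4·14=56. Service 264; fixed 111; total 375.
No other subset beats 305.

Minimum total cost: 305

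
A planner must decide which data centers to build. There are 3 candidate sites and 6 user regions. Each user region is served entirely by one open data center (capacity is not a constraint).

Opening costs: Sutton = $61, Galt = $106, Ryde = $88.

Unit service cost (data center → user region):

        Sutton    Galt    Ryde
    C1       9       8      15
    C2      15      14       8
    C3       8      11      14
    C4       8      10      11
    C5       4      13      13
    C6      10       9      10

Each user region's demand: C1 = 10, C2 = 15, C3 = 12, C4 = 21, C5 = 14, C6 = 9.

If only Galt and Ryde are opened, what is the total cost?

Total cost: 999

Each user region is assigned to its cheapest site among the open ones.
{Galt, Ryde}: C1→Galt 8·10=80, C2→Ryde 8·15=120, C3→Galt 11·12=132, C4→Galt 10·21=210, C5→Galt 13·14=182, C6→Galt 9·9=81. Service 805; fixed 194; total 999.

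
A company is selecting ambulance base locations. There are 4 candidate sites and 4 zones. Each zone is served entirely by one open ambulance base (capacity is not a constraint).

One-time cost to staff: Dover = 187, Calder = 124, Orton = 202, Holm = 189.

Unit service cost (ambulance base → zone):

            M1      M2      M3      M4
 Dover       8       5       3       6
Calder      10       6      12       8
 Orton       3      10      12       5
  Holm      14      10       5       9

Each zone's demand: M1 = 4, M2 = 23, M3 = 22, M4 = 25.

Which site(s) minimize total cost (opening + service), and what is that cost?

Open Dover only; minimum total cost 550.

For any fixed open set, each zone goes to its cheapest open site; total = fixed + service.
{Dover}: M1→Dover 8·4=32, M2→Dover 5·23=115, M3→Dover 3·22=66, M4→Dover 6·25=150. Service 363; fixed 187; total 550.
{Dover, Calder}: service 363 + fixed 311 = 674
{Dover, Orton}: service 318 + fixed 389 = 707
{Dover, Calder, Orton, Holm}: service 318 + fixed 702 = 1020
(All 15 nonempty subsets were checked; Dover only is lowest.)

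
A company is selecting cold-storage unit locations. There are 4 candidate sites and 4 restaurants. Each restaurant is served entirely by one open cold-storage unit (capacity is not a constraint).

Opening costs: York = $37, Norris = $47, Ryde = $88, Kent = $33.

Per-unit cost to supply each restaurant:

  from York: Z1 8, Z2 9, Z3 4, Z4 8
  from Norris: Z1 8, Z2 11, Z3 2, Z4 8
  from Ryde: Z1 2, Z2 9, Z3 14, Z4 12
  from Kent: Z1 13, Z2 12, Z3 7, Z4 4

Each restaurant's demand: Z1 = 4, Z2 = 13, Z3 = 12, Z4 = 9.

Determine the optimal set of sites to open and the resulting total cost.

Open York and Kent; minimum total cost 303.

For any fixed open set, each restaurant goes to its cheapest open site; total = fixed + service.
{York, Kent}: Z1→York 8·4=32, Z2→York 9·13=117, Z3→York 4·12=48, Z4→Kent 4·9=36. Service 233; fixed 70; total 303.
{York}: service 269 + fixed 37 = 306
{Norris, Kent}: service 235 + fixed 80 = 315
{York, Norris, Ryde, Kent}: service 185 + fixed 205 = 390
No other subset beats 303.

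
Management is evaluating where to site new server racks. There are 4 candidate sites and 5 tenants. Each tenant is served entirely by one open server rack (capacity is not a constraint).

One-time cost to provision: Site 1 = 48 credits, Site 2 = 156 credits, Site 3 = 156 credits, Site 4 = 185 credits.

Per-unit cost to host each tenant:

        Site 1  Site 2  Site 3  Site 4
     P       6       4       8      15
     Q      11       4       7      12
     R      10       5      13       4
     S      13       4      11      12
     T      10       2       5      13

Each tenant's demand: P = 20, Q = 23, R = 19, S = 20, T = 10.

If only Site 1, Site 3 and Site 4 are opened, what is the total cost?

Total cost: 1016

Each tenant is assigned to its cheapest site among the open ones.
{Site 1, Site 3, Site 4}: P→Site 1 6·20=120, Q→Site 3 7·23=161, R→Site 4 4·19=76, S→Site 3 11·20=220, T→Site 3 5·10=50. Service 627; fixed 389; total 1016.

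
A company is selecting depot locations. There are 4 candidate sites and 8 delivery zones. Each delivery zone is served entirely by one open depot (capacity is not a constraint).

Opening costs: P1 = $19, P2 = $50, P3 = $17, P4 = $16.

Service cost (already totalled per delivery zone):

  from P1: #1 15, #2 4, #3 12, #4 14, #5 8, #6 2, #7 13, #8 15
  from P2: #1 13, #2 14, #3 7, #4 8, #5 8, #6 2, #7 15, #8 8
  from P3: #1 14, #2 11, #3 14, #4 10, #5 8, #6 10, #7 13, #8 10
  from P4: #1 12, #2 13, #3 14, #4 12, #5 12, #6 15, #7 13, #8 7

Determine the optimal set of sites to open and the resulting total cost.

Open P1 only; minimum total cost 102.

For any fixed open set, each delivery zone goes to its cheapest open site; total = fixed + service.
{P1}: #1→P1 15, #2→P1 4, #3→P1 12, #4→P1 14, #5→P1 8, #6→P1 2, #7→P1 13, #8→P1 15. Service 83; fixed 19; total 102.
{P1, P4}: #1→P4 12, #2→P1 4, #3→P1 12, #4→P4 12, #5→P1 8, #6→P1 2, #7→P1 13, #8→P4 7. Service 70; fixed 35; total 105.
{P3}: service 90 + fixed 17 = 107
{P1, P2, P3, P4}: service 61 + fixed 102 = 163
No other subset beats 102.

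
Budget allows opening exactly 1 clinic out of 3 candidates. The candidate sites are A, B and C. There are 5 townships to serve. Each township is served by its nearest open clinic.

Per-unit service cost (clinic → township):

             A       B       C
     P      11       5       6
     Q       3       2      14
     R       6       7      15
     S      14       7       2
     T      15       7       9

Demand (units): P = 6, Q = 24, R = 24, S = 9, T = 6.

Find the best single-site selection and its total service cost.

Choose B only; total service cost 351.

With exactly 1 open, each township uses its cheapest among the chosen.
{B}: P→B 5·6=30, Q→B 2·24=48, R→B 7·24=168, S→B 7·9=63, T→B 7·6=42. Service cost 351.
{A}: service cost 498
{C}: service cost 804
Among all 3 size-1 choices, {B} is lowest.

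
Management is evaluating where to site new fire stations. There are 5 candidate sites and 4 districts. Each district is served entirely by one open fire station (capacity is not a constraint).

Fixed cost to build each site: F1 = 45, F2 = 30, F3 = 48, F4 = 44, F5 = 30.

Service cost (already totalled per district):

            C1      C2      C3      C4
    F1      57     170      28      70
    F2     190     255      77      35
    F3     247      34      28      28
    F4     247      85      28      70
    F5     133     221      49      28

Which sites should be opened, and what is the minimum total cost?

For any fixed open set, each district goes to its cheapest open site; total = fixed + service.
{F1, F3}: C1→F1 57, C2→F3 34, C3→F1 28, C4→F3 28. Service 147; fixed 93; total 240.
{F1, F2, F3}: service 147 + fixed 123 = 270
{F1, F3, F5}: C1→F1 57, C2→F3 34, C3→F1 28, C4→F3 28. Service 147; fixed 123; total 270.
{F1, F2, F3, F4, F5}: service 147 + fixed 197 = 344
No other subset beats 240.

Open F1 and F3; minimum total cost 240.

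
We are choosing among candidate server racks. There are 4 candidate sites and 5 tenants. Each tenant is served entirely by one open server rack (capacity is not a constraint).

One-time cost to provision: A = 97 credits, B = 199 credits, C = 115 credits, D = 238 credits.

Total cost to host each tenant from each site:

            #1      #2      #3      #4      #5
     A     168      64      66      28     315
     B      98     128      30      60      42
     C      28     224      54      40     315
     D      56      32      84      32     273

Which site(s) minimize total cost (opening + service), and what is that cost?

For any fixed open set, each tenant goes to its cheapest open site; total = fixed + service.
{B}: #1→B 98, #2→B 128, #3→B 30, #4→B 60, #5→B 42. Service 358; fixed 199; total 557.
{A, B}: #1→B 98, #2→A 64, #3→B 30, #4→A 28, #5→B 42. Service 262; fixed 296; total 558.
{B, C}: service 268 + fixed 314 = 582
{A, B, C, D}: #1→C 28, #2→D 32, #3→B 30, #4→A 28, #5→B 42. Service 160; fixed 649; total 809.
No other subset beats 557.

Open B only; minimum total cost 557.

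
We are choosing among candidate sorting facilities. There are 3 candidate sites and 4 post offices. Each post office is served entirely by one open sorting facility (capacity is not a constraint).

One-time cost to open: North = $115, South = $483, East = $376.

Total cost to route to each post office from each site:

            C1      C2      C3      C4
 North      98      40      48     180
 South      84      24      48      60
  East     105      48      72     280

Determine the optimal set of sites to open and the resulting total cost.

Open North only; minimum total cost 481.

For any fixed open set, each post office goes to its cheapest open site; total = fixed + service.
{North}: C1→North 98, C2→North 40, C3→North 48, C4→North 180. Service 366; fixed 115; total 481.
{South}: service 216 + fixed 483 = 699
{North, South}: service 216 + fixed 598 = 814
{North, South, East}: C1→South 84, C2→South 24, C3→North 48, C4→South 60. Service 216; fixed 974; total 1190.
No other subset beats 481.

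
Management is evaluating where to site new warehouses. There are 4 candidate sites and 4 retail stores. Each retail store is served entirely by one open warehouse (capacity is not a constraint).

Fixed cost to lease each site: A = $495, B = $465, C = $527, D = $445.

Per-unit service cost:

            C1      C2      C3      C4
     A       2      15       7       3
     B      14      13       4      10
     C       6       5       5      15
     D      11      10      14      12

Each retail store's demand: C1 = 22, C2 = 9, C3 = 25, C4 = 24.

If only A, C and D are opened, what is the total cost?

Total cost: 1753

Each retail store is assigned to its cheapest site among the open ones.
{A, C, D}: C1→A 2·22=44, C2→C 5·9=45, C3→C 5·25=125, C4→A 3·24=72. Service 286; fixed 1467; total 1753.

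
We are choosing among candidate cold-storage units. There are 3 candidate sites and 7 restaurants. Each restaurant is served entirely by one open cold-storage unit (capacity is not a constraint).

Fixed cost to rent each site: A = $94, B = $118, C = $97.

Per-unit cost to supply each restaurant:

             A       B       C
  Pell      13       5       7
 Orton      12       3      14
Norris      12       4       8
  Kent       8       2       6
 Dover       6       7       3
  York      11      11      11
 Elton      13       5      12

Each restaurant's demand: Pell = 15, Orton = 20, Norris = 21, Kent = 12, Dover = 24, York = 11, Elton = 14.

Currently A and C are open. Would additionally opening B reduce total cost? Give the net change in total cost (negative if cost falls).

Yes — net change −322 (cost falls by 322).

Current service cost with {A, C}: 946.
Adding B: each restaurant re-picks its cheapest; new service cost 506, saving 440.
Extra fixed cost: 118. Net change = 118 − 440 = -322.
(Totals: 1137 → 815.)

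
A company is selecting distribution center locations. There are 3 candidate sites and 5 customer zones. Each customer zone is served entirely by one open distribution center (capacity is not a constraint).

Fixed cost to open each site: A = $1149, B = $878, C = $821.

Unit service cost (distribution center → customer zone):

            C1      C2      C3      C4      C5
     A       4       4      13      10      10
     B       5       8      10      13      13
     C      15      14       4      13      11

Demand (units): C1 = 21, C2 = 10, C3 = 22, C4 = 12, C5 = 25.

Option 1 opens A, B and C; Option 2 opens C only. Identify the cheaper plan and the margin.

Option 2 is cheaper by 1635.

Option 1: {A, B, C}: C1→A 4·21=84, C2→A 4·10=40, C3→C 4·22=88, C4→A 10·12=120, C5→A 10·25=250. Service 582; fixed 2848; total 3430.
Option 2: {C}: C1→C 15·21=315, C2→C 14·10=140, C3→C 4·22=88, C4→C 13·12=156, C5→C 11·25=275. Service 974; fixed 821; total 1795.
Difference: |3430 − 1795| = 1635.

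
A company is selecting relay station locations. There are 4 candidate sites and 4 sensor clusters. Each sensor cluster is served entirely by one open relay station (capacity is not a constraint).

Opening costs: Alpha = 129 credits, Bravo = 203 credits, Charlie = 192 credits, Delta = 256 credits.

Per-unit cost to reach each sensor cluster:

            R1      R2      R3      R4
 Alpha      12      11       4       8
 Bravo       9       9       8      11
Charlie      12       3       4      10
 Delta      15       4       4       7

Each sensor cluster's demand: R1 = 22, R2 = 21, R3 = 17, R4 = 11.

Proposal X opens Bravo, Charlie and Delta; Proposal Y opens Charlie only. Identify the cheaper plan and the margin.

Proposal Y is cheaper by 360.

Proposal X: {Bravo, Charlie, Delta}: R1→Bravo 9·22=198, R2→Charlie 3·21=63, R3→Charlie 4·17=68, R4→Delta 7·11=77. Service 406; fixed 651; total 1057.
Proposal Y: {Charlie}: R1→Charlie 12·22=264, R2→Charlie 3·21=63, R3→Charlie 4·17=68, R4→Charlie 10·11=110. Service 505; fixed 192; total 697.
Difference: |1057 − 697| = 360.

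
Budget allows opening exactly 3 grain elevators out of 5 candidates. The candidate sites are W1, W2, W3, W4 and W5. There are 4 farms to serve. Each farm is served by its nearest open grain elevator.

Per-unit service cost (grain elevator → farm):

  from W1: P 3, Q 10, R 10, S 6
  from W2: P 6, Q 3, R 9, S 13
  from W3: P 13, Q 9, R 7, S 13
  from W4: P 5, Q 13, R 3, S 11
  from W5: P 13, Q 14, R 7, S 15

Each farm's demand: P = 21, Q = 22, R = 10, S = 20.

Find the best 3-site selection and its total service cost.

Choose W1, W2 and W4; total service cost 279.

With exactly 3 open, each farm uses its cheapest among the chosen.
{W1, W2, W4}: P→W1 3·21=63, Q→W2 3·22=66, R→W4 3·10=30, S→W1 6·20=120. Service cost 279.
{W1, W2, W3}: service cost 319
{W1, W2, W5}: service cost 319
Among all 10 size-3 choices, {W1, W2, W4} is lowest.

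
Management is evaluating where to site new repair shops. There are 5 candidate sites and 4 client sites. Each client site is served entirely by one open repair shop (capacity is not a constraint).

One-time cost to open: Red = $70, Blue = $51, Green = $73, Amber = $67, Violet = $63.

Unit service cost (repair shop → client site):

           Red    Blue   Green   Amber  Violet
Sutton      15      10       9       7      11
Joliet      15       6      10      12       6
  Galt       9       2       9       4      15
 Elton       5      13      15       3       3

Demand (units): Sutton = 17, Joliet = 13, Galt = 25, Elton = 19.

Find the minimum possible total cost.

Minimum total cost: 422

For any fixed open set, each client site goes to its cheapest open site; total = fixed + service.
{Blue, Amber}: Sutton→Amber 7·17=119, Joliet→Blue 6·13=78, Galt→Blue 2·25=50, Elton→Amber 3·19=57. Service 304; fixed 118; total 422.
{Blue, Violet}: service 355 + fixed 114 = 469
{Amber, Violet}: service 354 + fixed 130 = 484
{Red, Blue, Green, Amber, Violet}: service 304 + fixed 324 = 628
No other subset beats 422.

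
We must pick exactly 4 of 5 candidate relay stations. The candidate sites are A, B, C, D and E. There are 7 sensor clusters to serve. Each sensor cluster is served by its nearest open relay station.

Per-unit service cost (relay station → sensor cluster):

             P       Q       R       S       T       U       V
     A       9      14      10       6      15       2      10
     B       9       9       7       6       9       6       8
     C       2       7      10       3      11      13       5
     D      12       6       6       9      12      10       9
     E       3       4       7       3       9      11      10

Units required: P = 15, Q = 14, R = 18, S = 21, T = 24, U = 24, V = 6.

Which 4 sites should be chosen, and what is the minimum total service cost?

Choose A, C, D and E; total service cost 551.

With exactly 4 open, each sensor cluster uses its cheapest among the chosen.
{A, C, D, E}: P→C 2·15=30, Q→E 4·14=56, R→D 6·18=108, S→C 3·21=63, T→E 9·24=216, U→A 2·24=48, V→C 5·6=30. Service cost 551.
{A, B, C, E}: service cost 569
{A, B, C, D}: service cost 579
Among all 5 size-4 choices, {A, C, D, E} is lowest.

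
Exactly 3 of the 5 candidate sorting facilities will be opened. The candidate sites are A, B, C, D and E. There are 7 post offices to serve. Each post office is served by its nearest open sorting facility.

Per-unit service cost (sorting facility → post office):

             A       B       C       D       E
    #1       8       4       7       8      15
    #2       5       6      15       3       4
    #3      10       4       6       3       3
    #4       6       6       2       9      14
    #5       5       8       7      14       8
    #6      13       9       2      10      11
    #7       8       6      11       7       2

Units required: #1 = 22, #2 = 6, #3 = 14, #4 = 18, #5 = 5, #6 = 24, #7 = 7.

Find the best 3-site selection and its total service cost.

With exactly 3 open, each post office uses its cheapest among the chosen.
{B, C, E}: #1→B 4·22=88, #2→E 4·6=24, #3→E 3·14=42, #4→C 2·18=36, #5→C 7·5=35, #6→C 2·24=48, #7→E 2·7=14. Service cost 287.
{B, C, D}: service cost 309
{A, B, C}: service cost 325
Among all 10 size-3 choices, {B, C, E} is lowest.

Choose B, C and E; total service cost 287.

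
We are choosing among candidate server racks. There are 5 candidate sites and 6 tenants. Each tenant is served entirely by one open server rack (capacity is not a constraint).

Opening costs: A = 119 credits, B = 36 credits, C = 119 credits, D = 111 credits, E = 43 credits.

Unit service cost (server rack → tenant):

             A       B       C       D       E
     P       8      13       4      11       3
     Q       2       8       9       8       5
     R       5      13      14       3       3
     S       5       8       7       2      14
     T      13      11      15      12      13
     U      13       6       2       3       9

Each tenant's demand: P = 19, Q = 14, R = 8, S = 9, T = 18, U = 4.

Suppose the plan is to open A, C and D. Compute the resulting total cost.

Each tenant is assigned to its cheapest site among the open ones.
{A, C, D}: P→C 4·19=76, Q→A 2·14=28, R→D 3·8=24, S→D 2·9=18, T→D 12·18=216, U→C 2·4=8. Service 370; fixed 349; total 719.

Total cost: 719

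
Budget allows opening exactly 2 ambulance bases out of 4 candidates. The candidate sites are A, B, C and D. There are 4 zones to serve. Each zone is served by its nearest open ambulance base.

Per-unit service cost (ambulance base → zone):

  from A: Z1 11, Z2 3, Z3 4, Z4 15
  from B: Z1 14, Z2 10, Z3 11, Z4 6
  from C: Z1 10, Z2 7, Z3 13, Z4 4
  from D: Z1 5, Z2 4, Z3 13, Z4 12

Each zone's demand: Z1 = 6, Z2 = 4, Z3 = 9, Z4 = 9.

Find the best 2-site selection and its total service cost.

With exactly 2 open, each zone uses its cheapest among the chosen.
{A, C}: Z1→C 10·6=60, Z2→A 3·4=12, Z3→A 4·9=36, Z4→C 4·9=36. Service cost 144.
{A, B}: service cost 168
{A, D}: service cost 186
Among all 6 size-2 choices, {A, C} is lowest.

Choose A and C; total service cost 144.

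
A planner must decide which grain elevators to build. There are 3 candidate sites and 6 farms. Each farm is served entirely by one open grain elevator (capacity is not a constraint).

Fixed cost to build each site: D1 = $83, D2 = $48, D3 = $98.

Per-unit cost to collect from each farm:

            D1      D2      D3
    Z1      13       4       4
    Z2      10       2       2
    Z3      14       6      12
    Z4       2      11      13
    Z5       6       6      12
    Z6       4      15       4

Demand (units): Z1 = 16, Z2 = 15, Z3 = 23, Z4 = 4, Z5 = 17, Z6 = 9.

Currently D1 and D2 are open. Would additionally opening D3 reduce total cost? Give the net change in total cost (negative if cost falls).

Current service cost with {D1, D2}: 378.
Adding D3: each farm re-picks its cheapest; new service cost 378, saving 0.
Extra fixed cost: 98. Net change = 98 − 0 = 98.
(Totals: 509 → 607.)

No — net change +98 (cost rises by 98).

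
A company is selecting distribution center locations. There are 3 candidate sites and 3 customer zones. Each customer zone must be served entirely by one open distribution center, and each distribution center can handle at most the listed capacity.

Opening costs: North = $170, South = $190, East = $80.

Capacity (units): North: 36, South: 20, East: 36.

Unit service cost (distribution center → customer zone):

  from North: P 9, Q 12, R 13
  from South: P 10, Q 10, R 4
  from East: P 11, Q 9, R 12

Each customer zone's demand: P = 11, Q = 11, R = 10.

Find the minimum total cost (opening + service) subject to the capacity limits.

Open {East}: P→East 11·11=121, Q→East 9·11=99, R→East 12·10=120.
Loads: East carries 32/36. Service 340; fixed 80; total 420.
Next best feasible plan costs 530.

Minimum total cost: 420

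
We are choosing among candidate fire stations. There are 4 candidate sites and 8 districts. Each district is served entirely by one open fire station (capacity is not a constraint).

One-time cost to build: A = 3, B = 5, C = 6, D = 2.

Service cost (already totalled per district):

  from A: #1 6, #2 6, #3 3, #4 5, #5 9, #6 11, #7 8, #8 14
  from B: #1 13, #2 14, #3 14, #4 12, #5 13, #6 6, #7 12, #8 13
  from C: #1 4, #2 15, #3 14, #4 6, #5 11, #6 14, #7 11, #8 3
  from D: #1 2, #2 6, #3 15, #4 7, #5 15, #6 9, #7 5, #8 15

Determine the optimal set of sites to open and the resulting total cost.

For any fixed open set, each district goes to its cheapest open site; total = fixed + service.
{A, C, D}: #1→D 2, #2→A 6, #3→A 3, #4→A 5, #5→A 9, #6→D 9, #7→D 5, #8→C 3. Service 42; fixed 11; total 53.
{A, B, C, D}: #1→D 2, #2→A 6, #3→A 3, #4→A 5, #5→A 9, #6→B 6, #7→D 5, #8→C 3. Service 39; fixed 16; total 55.
{A, B, C}: #1→C 4, #2→A 6, #3→A 3, #4→A 5, #5→A 9, #6→B 6, #7→A 8, #8→C 3. Service 44; fixed 14; total 58.
{D}: #1→D 2, #2→D 6, #3→D 15, #4→D 7, #5→D 15, #6→D 9, #7→D 5, #8→D 15. Service 74; fixed 2; total 76.
No other subset beats 53.

Open A, C and D; minimum total cost 53.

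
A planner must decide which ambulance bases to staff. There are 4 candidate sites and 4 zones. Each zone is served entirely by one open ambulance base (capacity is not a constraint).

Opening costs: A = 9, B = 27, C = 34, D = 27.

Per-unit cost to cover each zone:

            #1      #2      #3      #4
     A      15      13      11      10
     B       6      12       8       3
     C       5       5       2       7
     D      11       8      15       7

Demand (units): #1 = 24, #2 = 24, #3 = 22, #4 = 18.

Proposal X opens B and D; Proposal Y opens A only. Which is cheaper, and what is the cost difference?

Proposal X is cheaper by 483.

Proposal X: {B, D}: #1→B 6·24=144, #2→D 8·24=192, #3→B 8·22=176, #4→B 3·18=54. Service 566; fixed 54; total 620.
Proposal Y: {A}: #1→A 15·24=360, #2→A 13·24=312, #3→A 11·22=242, #4→A 10·18=180. Service 1094; fixed 9; total 1103.
Difference: |620 − 1103| = 483.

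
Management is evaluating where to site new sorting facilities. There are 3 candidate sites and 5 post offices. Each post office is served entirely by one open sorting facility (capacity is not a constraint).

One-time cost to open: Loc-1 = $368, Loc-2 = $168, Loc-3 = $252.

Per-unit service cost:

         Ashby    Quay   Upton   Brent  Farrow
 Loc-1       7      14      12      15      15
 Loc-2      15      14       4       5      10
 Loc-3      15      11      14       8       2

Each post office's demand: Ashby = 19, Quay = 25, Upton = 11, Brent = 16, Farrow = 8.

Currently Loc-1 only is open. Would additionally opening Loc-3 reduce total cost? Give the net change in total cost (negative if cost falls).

Yes — net change −39 (cost falls by 39).

Current service cost with {Loc-1}: 975.
Adding Loc-3: each post office re-picks its cheapest; new service cost 684, saving 291.
Extra fixed cost: 252. Net change = 252 − 291 = -39.
(Totals: 1343 → 1304.)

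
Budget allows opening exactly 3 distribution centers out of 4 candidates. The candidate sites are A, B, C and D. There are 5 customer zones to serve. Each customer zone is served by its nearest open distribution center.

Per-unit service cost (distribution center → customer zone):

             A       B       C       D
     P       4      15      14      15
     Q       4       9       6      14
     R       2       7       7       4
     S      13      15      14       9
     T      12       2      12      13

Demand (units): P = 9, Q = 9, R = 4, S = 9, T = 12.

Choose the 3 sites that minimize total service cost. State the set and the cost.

Choose A, B and D; total service cost 185.

With exactly 3 open, each customer zone uses its cheapest among the chosen.
{A, B, D}: P→A 4·9=36, Q→A 4·9=36, R→A 2·4=8, S→D 9·9=81, T→B 2·12=24. Service cost 185.
{A, B, C}: service cost 221
{B, C, D}: service cost 301
Among all 4 size-3 choices, {A, B, D} is lowest.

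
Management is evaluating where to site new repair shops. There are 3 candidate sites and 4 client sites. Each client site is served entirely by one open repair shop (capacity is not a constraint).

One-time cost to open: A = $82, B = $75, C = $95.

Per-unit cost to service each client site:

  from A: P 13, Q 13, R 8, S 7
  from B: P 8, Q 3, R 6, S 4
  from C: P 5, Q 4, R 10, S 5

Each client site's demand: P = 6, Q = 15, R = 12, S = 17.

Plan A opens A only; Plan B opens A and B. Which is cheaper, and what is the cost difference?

Plan A: {A}: P→A 13·6=78, Q→A 13·15=195, R→A 8·12=96, S→A 7·17=119. Service 488; fixed 82; total 570.
Plan B: {A, B}: P→B 8·6=48, Q→B 3·15=45, R→B 6·12=72, S→B 4·17=68. Service 233; fixed 157; total 390.
Difference: |570 − 390| = 180.

Plan B is cheaper by 180.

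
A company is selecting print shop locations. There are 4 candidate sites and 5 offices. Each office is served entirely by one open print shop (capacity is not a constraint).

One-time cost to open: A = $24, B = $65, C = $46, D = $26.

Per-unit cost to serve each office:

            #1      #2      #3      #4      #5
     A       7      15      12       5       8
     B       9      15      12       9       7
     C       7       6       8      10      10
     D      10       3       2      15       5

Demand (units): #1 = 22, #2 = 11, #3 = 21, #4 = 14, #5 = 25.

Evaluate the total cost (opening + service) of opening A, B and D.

Each office is assigned to its cheapest site among the open ones.
{A, B, D}: #1→A 7·22=154, #2→D 3·11=33, #3→D 2·21=42, #4→A 5·14=70, #5→D 5·25=125. Service 424; fixed 115; total 539.

Total cost: 539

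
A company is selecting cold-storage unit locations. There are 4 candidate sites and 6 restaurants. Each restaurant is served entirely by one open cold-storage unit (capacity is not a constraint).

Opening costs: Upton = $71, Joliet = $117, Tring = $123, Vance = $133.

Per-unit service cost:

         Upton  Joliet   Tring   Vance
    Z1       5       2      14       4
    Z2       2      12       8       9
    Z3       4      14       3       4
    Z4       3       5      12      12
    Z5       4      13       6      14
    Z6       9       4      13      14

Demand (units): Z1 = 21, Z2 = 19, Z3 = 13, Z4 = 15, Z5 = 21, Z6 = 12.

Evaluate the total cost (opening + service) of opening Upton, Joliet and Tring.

Each restaurant is assigned to its cheapest site among the open ones.
{Upton, Joliet, Tring}: Z1→Joliet 2·21=42, Z2→Upton 2·19=38, Z3→Tring 3·13=39, Z4→Upton 3·15=45, Z5→Upton 4·21=84, Z6→Joliet 4·12=48. Service 296; fixed 311; total 607.

Total cost: 607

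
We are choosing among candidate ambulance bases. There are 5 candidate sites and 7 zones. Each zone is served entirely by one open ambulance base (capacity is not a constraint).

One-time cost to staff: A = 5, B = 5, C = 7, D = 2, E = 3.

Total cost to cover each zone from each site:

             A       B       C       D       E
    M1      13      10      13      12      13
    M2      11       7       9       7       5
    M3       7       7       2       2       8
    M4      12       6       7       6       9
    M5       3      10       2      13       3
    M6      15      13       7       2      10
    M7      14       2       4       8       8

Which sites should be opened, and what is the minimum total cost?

Open B, D and E; minimum total cost 40.

For any fixed open set, each zone goes to its cheapest open site; total = fixed + service.
{B, D, E}: M1→B 10, M2→E 5, M3→D 2, M4→B 6, M5→E 3, M6→D 2, M7→B 2. Service 30; fixed 10; total 40.
{D, E}: M1→D 12, M2→E 5, M3→D 2, M4→D 6, M5→E 3, M6→D 2, M7→D 8. Service 38; fixed 5; total 43.
{A, B, D}: M1→B 10, M2→B 7, M3→D 2, M4→B 6, M5→A 3, M6→D 2, M7→B 2. Service 32; fixed 12; total 44.
{A, B, C, D, E}: service 29 + fixed 22 = 51
No other subset beats 40.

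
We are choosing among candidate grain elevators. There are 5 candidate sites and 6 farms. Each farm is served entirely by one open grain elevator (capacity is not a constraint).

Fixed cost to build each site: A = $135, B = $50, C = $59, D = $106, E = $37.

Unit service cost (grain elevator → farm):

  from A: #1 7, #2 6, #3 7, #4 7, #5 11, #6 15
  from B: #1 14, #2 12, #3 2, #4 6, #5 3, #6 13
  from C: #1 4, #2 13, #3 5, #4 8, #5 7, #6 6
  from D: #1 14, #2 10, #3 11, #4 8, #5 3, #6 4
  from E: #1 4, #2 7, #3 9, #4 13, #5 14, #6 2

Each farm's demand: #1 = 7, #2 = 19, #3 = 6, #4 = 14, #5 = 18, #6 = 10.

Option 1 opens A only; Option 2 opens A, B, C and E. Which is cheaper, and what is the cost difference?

Option 2 is cheaper by 193.

Option 1: {A}: #1→A 7·7=49, #2→A 6·19=114, #3→A 7·6=42, #4→A 7·14=98, #5→A 11·18=198, #6→A 15·10=150. Service 651; fixed 135; total 786.
Option 2: {A, B, C, E}: #1→C 4·7=28, #2→A 6·19=114, #3→B 2·6=12, #4→B 6·14=84, #5→B 3·18=54, #6→E 2·10=20. Service 312; fixed 281; total 593.
Difference: |786 − 593| = 193.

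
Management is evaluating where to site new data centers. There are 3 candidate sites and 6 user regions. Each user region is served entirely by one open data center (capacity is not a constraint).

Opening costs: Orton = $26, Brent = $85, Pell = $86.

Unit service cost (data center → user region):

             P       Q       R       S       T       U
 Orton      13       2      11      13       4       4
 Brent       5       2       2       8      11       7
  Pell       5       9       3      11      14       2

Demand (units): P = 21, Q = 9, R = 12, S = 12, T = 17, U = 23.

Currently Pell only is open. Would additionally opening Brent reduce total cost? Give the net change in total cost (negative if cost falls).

Yes — net change −77 (cost falls by 77).

Current service cost with {Pell}: 638.
Adding Brent: each user region re-picks its cheapest; new service cost 476, saving 162.
Extra fixed cost: 85. Net change = 85 − 162 = -77.
(Totals: 724 → 647.)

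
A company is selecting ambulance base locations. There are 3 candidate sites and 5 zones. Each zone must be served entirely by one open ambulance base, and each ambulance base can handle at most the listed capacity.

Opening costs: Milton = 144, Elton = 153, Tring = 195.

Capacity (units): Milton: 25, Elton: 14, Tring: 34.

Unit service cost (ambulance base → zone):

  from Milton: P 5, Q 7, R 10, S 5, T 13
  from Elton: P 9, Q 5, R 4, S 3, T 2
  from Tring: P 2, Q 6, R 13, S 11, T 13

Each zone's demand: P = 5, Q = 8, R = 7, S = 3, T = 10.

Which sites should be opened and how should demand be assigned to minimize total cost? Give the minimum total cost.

Minimum total cost: 477

Open {Milton, Elton}: P→Milton 5·5=25, Q→Milton 7·8=56, R→Milton 10·7=70, S→Elton 3·3=9, T→Elton 2·10=20.
Loads: Milton carries 20/25, Elton carries 13/14. Service 180; fixed 297; total 477.
Next best feasible plan costs 483.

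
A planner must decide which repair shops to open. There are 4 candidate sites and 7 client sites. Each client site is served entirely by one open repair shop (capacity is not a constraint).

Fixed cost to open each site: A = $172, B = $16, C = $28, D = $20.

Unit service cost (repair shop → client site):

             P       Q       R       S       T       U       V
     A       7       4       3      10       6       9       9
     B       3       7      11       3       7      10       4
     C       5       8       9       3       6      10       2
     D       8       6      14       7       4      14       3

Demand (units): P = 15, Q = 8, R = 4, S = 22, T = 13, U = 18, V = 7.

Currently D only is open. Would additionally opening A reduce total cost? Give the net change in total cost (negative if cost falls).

Current service cost with {D}: 703.
Adding A: each client site re-picks its cheapest; new service cost 538, saving 165.
Extra fixed cost: 172. Net change = 172 − 165 = 7.
(Totals: 723 → 730.)

No — net change +7 (cost rises by 7).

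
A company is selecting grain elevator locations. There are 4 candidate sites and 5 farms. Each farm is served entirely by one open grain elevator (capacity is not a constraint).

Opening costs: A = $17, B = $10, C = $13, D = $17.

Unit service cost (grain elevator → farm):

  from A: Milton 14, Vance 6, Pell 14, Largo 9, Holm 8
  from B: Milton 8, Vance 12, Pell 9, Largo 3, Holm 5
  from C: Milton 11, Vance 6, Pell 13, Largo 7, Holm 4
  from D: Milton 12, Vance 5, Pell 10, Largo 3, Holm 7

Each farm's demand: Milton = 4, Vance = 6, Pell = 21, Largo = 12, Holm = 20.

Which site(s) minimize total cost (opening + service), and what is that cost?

Open B and C; minimum total cost 396.

For any fixed open set, each farm goes to its cheapest open site; total = fixed + service.
{B, C}: Milton→B 8·4=32, Vance→C 6·6=36, Pell→B 9·21=189, Largo→B 3·12=36, Holm→C 4·20=80. Service 373; fixed 23; total 396.
{B, C, D}: service 367 + fixed 40 = 407
{A, B, C}: service 373 + fixed 40 = 413
{A, B, C, D}: Milton→B 8·4=32, Vance→D 5·6=30, Pell→B 9·21=189, Largo→B 3·12=36, Holm→C 4·20=80. Service 367; fixed 57; total 424.
(All 15 nonempty subsets were checked; B and C is lowest.)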